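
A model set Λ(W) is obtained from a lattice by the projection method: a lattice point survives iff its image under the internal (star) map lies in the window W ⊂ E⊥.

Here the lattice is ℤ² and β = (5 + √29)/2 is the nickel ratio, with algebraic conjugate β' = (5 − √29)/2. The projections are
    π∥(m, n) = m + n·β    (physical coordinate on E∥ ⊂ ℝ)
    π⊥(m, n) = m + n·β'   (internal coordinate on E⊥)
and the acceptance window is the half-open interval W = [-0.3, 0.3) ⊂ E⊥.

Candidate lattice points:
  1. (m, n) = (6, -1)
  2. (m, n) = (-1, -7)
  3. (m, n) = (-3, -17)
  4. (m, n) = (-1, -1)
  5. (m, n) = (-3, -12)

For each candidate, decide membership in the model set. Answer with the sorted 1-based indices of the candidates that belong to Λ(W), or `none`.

Numerically β ≈ 5.192582 and β' = −1/β ≈ -0.192582.
#1 (6,-1): internal coord 6 + (-1)·β' = +6.192582; +6.192582 ∉ [-0.3, 0.3) → out
#2 (-1,-7): internal coord -1 + (-7)·β' = +0.348077; +0.348077 ∉ [-0.3, 0.3) → out
#3 (-3,-17): internal coord -3 + (-17)·β' = +0.273901; +0.273901 ∈ [-0.3, 0.3) → IN Λ
#4 (-1,-1): internal coord -1 + (-1)·β' = -0.807418; -0.807418 ∉ [-0.3, 0.3) → out
#5 (-3,-12): internal coord -3 + (-12)·β' = -0.689011; -0.689011 ∉ [-0.3, 0.3) → out

3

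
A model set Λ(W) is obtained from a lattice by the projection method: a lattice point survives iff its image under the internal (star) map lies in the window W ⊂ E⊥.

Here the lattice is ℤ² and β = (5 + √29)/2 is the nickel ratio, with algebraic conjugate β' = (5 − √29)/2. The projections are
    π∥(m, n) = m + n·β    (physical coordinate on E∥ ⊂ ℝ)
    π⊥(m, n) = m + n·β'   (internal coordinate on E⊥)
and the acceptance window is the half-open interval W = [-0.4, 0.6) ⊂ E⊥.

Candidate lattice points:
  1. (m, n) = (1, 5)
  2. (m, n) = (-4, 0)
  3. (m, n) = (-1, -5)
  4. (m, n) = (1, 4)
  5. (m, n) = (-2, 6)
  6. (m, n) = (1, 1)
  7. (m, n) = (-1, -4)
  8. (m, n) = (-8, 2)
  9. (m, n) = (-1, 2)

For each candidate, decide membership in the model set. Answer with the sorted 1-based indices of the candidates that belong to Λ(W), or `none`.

1, 3, 4, 7

β' = (5−√29)/2 ≈ -0.192582.
#1 (1,5): internal coord 1 + (5)·β' = +0.037088; +0.037088 ∈ [-0.4, 0.6) → IN Λ
#2 (-4,0): internal coord -4 + (0)·β' = -4.000000; -4.000000 ∉ [-0.4, 0.6) → out
#3 (-1,-5): internal coord -1 + (-5)·β' = -0.037088; -0.037088 ∈ [-0.4, 0.6) → IN Λ
#4 (1,4): internal coord 1 + (4)·β' = +0.229670; +0.229670 ∈ [-0.4, 0.6) → IN Λ
#5 (-2,6): internal coord -2 + (6)·β' = -3.155494; -3.155494 ∉ [-0.4, 0.6) → out
#6 (1,1): internal coord 1 + (1)·β' = +0.807418; +0.807418 ∉ [-0.4, 0.6) → out
#7 (-1,-4): internal coord -1 + (-4)·β' = -0.229670; -0.229670 ∈ [-0.4, 0.6) → IN Λ
#8 (-8,2): internal coord -8 + (2)·β' = -8.385165; -8.385165 ∉ [-0.4, 0.6) → out
#9 (-1,2): internal coord -1 + (2)·β' = -1.385165; -1.385165 ∉ [-0.4, 0.6) → out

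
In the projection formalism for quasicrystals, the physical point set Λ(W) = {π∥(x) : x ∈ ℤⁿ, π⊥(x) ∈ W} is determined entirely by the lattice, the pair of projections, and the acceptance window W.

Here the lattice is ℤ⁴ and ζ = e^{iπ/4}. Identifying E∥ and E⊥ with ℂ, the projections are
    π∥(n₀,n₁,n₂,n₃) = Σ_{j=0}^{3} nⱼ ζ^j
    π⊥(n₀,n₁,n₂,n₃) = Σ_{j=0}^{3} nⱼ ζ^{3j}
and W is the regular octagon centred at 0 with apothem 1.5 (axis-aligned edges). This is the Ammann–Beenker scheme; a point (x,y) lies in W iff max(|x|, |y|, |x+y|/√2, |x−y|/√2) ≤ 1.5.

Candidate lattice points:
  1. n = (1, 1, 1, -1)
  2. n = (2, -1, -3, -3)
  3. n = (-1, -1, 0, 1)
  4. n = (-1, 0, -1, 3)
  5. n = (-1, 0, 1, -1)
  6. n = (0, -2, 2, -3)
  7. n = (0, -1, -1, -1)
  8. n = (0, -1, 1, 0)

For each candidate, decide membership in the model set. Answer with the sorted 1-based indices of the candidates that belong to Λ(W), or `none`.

1, 2, 3, 7

With ζ = e^{iπ/4} the internal vectors are ζ^0,ζ^3,ζ^6,ζ^9.
candidate 1: n = (1, 1, 1, -1) → π⊥ ≈ (-0.414214, -1.000000); max(|x|,|y|,|x±y|/√2) = 1.000000 ≤ 1.5 ⇒ ∈ W
candidate 2: n = (2, -1, -3, -3) → π⊥ ≈ (+0.585786, +0.171573); max(|x|,|y|,|x±y|/√2) = 0.585786 ≤ 1.5 ⇒ ∈ W
candidate 3: n = (-1, -1, 0, 1) → π⊥ ≈ (+0.414214, +0.000000); max(|x|,|y|,|x±y|/√2) = 0.414214 ≤ 1.5 ⇒ ∈ W
candidate 4: n = (-1, 0, -1, 3) → π⊥ ≈ (+1.121320, +3.121320); max(|x|,|y|,|x±y|/√2) = 3.121320 > 1.5 ⇒ ∉ W
candidate 5: n = (-1, 0, 1, -1) → π⊥ ≈ (-1.707107, -1.707107); max(|x|,|y|,|x±y|/√2) = 2.414214 > 1.5 ⇒ ∉ W
candidate 6: n = (0, -2, 2, -3) → π⊥ ≈ (-0.707107, -5.535534); max(|x|,|y|,|x±y|/√2) = 5.535534 > 1.5 ⇒ ∉ W
candidate 7: n = (0, -1, -1, -1) → π⊥ ≈ (+0.000000, -0.414214); max(|x|,|y|,|x±y|/√2) = 0.414214 ≤ 1.5 ⇒ ∈ W
candidate 8: n = (0, -1, 1, 0) → π⊥ ≈ (+0.707107, -1.707107); max(|x|,|y|,|x±y|/√2) = 1.707107 > 1.5 ⇒ ∉ W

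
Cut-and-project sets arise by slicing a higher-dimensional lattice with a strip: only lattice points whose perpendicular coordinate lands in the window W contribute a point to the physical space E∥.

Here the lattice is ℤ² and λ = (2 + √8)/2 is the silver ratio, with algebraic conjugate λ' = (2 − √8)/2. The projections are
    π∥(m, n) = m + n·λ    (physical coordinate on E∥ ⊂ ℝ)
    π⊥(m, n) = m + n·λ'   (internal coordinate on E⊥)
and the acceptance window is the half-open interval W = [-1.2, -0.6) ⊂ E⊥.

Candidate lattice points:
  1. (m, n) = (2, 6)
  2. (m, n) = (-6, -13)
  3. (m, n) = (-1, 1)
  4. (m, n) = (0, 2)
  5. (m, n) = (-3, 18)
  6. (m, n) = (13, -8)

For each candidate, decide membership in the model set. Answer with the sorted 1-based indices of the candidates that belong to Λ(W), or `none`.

2, 4

Numerically λ ≈ 2.4142 and λ' = −1/λ ≈ -0.4142.
candidate 1: (m,n)=(2,6) → π∥ = 2+6·λ ≈ 16.4853, π⊥ = 2+6·λ' ≈ -0.4853 ∉ [-1.2, -0.6) ⇒ out
candidate 2: (m,n)=(-6,-13) → π∥ = -6-13·λ ≈ -37.3848, π⊥ = -6-13·λ' ≈ -0.6152 ∈ [-1.2, -0.6) ⇒ IN Λ
candidate 3: (m,n)=(-1,1) → π∥ = -1+1·λ ≈ 1.4142, π⊥ = -1+1·λ' ≈ -1.4142 ∉ [-1.2, -0.6) ⇒ out
candidate 4: (m,n)=(0,2) → π∥ = 0+2·λ ≈ 4.8284, π⊥ = 0+2·λ' ≈ -0.8284 ∈ [-1.2, -0.6) ⇒ IN Λ
candidate 5: (m,n)=(-3,18) → π∥ = -3+18·λ ≈ 40.4558, π⊥ = -3+18·λ' ≈ -10.4558 ∉ [-1.2, -0.6) ⇒ out
candidate 6: (m,n)=(13,-8) → π∥ = 13-8·λ ≈ -6.3137, π⊥ = 13-8·λ' ≈ 16.3137 ∉ [-1.2, -0.6) ⇒ out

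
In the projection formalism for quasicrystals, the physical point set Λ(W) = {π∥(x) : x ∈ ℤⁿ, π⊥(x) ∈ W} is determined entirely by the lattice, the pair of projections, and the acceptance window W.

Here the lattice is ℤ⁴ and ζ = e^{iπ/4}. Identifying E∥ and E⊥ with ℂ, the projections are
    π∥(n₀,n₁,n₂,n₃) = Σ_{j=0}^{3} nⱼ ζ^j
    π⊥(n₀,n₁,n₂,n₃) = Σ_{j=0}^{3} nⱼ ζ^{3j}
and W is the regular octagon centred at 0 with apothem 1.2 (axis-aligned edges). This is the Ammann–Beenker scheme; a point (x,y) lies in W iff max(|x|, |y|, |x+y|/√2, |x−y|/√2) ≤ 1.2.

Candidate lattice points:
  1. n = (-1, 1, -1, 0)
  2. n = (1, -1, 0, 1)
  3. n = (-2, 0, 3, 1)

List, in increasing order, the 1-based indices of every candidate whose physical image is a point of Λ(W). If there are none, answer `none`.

none

With ζ = e^{iπ/4} the internal vectors are ζ^0,ζ^3,ζ^6,ζ^9.
candidate 1: n = (-1, 1, -1, 0) → π⊥ ≈ (-1.707107, +1.707107); max(|x|,|y|,|x±y|/√2) = 2.414214 > 1.2 ⇒ ∉ W
candidate 2: n = (1, -1, 0, 1) → π⊥ ≈ (+2.414214, +0.000000); max(|x|,|y|,|x±y|/√2) = 2.414214 > 1.2 ⇒ ∉ W
candidate 3: n = (-2, 0, 3, 1) → π⊥ ≈ (-1.292893, -2.292893); max(|x|,|y|,|x±y|/√2) = 2.535534 > 1.2 ⇒ ∉ W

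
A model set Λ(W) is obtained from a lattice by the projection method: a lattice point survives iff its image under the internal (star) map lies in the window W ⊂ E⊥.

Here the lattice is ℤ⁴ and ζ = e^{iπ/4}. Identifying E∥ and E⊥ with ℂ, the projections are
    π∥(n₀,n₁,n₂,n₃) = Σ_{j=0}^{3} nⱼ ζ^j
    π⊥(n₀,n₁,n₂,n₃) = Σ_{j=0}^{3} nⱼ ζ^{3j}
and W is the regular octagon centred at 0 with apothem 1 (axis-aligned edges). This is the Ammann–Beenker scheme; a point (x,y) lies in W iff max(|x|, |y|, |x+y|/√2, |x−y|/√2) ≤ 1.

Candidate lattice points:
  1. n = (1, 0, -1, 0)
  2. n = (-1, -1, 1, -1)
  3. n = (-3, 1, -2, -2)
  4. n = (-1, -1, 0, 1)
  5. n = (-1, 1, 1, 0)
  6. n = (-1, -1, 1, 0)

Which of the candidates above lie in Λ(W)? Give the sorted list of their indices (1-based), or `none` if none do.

4

With ζ = e^{iπ/4} the internal vectors are ζ^0,ζ^3,ζ^6,ζ^9.
candidate 1: n = (1, 0, -1, 0) → π⊥ ≈ (+1.000000, +1.000000); max(|x|,|y|,|x±y|/√2) = 1.414214 > 1 ⇒ ∉ W
candidate 2: n = (-1, -1, 1, -1) → π⊥ ≈ (-1.000000, -2.414214); max(|x|,|y|,|x±y|/√2) = 2.414214 > 1 ⇒ ∉ W
candidate 3: n = (-3, 1, -2, -2) → π⊥ ≈ (-5.121320, +1.292893); max(|x|,|y|,|x±y|/√2) = 5.121320 > 1 ⇒ ∉ W
candidate 4: n = (-1, -1, 0, 1) → π⊥ ≈ (+0.414214, +0.000000); max(|x|,|y|,|x±y|/√2) = 0.414214 ≤ 1 ⇒ ∈ W
candidate 5: n = (-1, 1, 1, 0) → π⊥ ≈ (-1.707107, -0.292893); max(|x|,|y|,|x±y|/√2) = 1.707107 > 1 ⇒ ∉ W
candidate 6: n = (-1, -1, 1, 0) → π⊥ ≈ (-0.292893, -1.707107); max(|x|,|y|,|x±y|/√2) = 1.707107 > 1 ⇒ ∉ W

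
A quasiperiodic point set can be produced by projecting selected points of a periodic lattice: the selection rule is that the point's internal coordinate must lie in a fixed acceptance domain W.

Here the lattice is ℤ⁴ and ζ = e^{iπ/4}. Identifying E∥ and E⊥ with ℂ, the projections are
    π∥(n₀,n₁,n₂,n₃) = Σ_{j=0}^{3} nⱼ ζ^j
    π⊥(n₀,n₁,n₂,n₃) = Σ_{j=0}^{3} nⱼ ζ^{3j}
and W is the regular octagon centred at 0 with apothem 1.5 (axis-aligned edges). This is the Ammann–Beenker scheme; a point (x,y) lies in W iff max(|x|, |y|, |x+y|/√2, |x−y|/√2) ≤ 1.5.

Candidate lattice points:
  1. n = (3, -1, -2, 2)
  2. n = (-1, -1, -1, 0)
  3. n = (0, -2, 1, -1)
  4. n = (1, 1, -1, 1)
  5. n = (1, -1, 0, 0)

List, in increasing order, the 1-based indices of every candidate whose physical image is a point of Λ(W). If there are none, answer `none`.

Internal map: ζ^{3j} for j=0..3 gives (1,0), (−√2/2,√2/2), (0,−1), (√2/2,√2/2).
#1 (3, -1, -2, 2): internal (5.121320, 2.707107); octagon support 5.535534 vs apothem 1.5 → ∉ W
#2 (-1, -1, -1, 0): internal (-0.292893, 0.292893); octagon support 0.414214 vs apothem 1.5 → ∈ W
#3 (0, -2, 1, -1): internal (0.707107, -3.121320); octagon support 3.121320 vs apothem 1.5 → ∉ W
#4 (1, 1, -1, 1): internal (1.000000, 2.414214); octagon support 2.414214 vs apothem 1.5 → ∉ W
#5 (1, -1, 0, 0): internal (1.707107, -0.707107); octagon support 1.707107 vs apothem 1.5 → ∉ W

2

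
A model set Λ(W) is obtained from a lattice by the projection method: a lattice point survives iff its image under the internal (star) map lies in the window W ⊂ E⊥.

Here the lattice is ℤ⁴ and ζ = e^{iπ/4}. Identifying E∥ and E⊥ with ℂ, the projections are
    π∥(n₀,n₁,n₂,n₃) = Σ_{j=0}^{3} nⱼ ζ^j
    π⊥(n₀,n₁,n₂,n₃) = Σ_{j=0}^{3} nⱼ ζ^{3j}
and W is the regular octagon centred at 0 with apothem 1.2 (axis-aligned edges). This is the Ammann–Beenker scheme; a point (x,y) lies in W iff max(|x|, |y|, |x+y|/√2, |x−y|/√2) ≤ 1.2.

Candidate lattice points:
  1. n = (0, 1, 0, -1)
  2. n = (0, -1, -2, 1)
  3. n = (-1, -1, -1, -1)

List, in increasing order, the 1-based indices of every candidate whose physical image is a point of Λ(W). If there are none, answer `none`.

With ζ = e^{iπ/4} the internal vectors are ζ^0,ζ^3,ζ^6,ζ^9.
#1 (0, 1, 0, -1): internal (-1.4142, 0.0000); octagon support 1.4142 vs apothem 1.2 → ∉ W
#2 (0, -1, -2, 1): internal (1.4142, 2.0000); octagon support 2.4142 vs apothem 1.2 → ∉ W
#3 (-1, -1, -1, -1): internal (-1.0000, -0.4142); octagon support 1.0000 vs apothem 1.2 → ∈ W

3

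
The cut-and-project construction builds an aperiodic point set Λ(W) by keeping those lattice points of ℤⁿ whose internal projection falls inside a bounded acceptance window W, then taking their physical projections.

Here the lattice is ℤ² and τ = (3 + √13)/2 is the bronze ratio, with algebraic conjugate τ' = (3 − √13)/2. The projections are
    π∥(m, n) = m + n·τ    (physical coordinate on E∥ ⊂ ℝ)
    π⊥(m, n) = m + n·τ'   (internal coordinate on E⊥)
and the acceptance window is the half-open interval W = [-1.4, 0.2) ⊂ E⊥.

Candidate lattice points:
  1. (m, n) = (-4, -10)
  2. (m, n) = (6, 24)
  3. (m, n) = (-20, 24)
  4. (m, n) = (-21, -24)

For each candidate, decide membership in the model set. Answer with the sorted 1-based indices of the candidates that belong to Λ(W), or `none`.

τ' = (3−√13)/2 ≈ -0.302776.
[1] lift (-4,-10): star map gives -0.972244; window check -1.4 ≤ -0.972244 < 0.2 is true → IN Λ
[2] lift (6,24): star map gives -1.266615; window check -1.4 ≤ -1.266615 < 0.2 is true → IN Λ
[3] lift (-20,24): star map gives -27.266615; window check -1.4 ≤ -27.266615 < 0.2 is false → out
[4] lift (-21,-24): star map gives -13.733385; window check -1.4 ≤ -13.733385 < 0.2 is false → out

1, 2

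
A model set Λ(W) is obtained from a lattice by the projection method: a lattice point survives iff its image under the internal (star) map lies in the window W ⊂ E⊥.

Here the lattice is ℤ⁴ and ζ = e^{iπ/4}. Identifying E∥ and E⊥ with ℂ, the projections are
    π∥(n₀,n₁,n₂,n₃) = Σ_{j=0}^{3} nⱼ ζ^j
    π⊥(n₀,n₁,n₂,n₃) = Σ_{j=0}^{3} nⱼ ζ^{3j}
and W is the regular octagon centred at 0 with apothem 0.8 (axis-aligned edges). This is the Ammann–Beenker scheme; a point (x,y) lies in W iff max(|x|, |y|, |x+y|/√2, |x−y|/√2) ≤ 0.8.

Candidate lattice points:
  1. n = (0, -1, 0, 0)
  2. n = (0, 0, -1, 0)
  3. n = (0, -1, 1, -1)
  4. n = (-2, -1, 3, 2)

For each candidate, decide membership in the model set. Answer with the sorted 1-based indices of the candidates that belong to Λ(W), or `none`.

none

With ζ = e^{iπ/4} the internal vectors are ζ^0,ζ^3,ζ^6,ζ^9.
#1 (0, -1, 0, 0): internal (0.70711, -0.70711); octagon support 1.00000 vs apothem 0.8 → ∉ W
#2 (0, 0, -1, 0): internal (0.00000, 1.00000); octagon support 1.00000 vs apothem 0.8 → ∉ W
#3 (0, -1, 1, -1): internal (0.00000, -2.41421); octagon support 2.41421 vs apothem 0.8 → ∉ W
#4 (-2, -1, 3, 2): internal (0.12132, -2.29289); octagon support 2.29289 vs apothem 0.8 → ∉ W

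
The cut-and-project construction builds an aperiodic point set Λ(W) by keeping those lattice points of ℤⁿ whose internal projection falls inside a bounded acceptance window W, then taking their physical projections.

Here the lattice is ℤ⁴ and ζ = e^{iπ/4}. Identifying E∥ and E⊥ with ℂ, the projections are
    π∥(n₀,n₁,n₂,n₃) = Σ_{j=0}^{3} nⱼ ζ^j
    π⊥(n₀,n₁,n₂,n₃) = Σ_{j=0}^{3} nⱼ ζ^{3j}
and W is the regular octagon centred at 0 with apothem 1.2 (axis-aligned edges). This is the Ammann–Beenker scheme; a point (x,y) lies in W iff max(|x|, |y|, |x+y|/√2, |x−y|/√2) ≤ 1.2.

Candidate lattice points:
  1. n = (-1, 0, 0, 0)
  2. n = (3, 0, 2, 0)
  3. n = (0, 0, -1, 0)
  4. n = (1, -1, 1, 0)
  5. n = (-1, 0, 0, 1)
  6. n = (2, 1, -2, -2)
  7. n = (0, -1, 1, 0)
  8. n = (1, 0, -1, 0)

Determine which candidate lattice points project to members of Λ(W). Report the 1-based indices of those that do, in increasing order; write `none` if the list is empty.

1, 3, 5

π⊥(n) = n₀ + n₁ζ³ + n₂ζ⁶ + n₃ζ⁹ where ζ = e^{iπ/4}.
candidate 1: n = (-1, 0, 0, 0) → π⊥ ≈ (-1.0000, +0.0000); max(|x|,|y|,|x±y|/√2) = 1.0000 ≤ 1.2 ⇒ ∈ W
candidate 2: n = (3, 0, 2, 0) → π⊥ ≈ (+3.0000, -2.0000); max(|x|,|y|,|x±y|/√2) = 3.5355 > 1.2 ⇒ ∉ W
candidate 3: n = (0, 0, -1, 0) → π⊥ ≈ (+0.0000, +1.0000); max(|x|,|y|,|x±y|/√2) = 1.0000 ≤ 1.2 ⇒ ∈ W
candidate 4: n = (1, -1, 1, 0) → π⊥ ≈ (+1.7071, -1.7071); max(|x|,|y|,|x±y|/√2) = 2.4142 > 1.2 ⇒ ∉ W
candidate 5: n = (-1, 0, 0, 1) → π⊥ ≈ (-0.2929, +0.7071); max(|x|,|y|,|x±y|/√2) = 0.7071 ≤ 1.2 ⇒ ∈ W
candidate 6: n = (2, 1, -2, -2) → π⊥ ≈ (-0.1213, +1.2929); max(|x|,|y|,|x±y|/√2) = 1.2929 > 1.2 ⇒ ∉ W
candidate 7: n = (0, -1, 1, 0) → π⊥ ≈ (+0.7071, -1.7071); max(|x|,|y|,|x±y|/√2) = 1.7071 > 1.2 ⇒ ∉ W
candidate 8: n = (1, 0, -1, 0) → π⊥ ≈ (+1.0000, +1.0000); max(|x|,|y|,|x±y|/√2) = 1.4142 > 1.2 ⇒ ∉ W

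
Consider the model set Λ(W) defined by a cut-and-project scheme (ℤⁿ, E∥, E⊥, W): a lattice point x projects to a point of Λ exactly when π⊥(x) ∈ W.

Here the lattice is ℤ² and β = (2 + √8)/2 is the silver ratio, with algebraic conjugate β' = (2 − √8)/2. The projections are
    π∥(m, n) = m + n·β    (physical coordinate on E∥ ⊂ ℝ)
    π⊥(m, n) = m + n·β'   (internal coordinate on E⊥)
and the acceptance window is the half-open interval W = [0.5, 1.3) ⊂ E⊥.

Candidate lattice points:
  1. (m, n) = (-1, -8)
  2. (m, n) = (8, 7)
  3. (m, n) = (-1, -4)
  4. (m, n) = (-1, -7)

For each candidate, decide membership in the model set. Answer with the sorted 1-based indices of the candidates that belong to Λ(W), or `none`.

3

β' = (2−√8)/2 ≈ -0.414214.
#1 (-1,-8): internal coord -1 + (-8)·β' = +2.313708; +2.313708 ∉ [0.5, 1.3) → out
#2 (8,7): internal coord 8 + (7)·β' = +5.100505; +5.100505 ∉ [0.5, 1.3) → out
#3 (-1,-4): internal coord -1 + (-4)·β' = +0.656854; +0.656854 ∈ [0.5, 1.3) → IN Λ
#4 (-1,-7): internal coord -1 + (-7)·β' = +1.899495; +1.899495 ∉ [0.5, 1.3) → out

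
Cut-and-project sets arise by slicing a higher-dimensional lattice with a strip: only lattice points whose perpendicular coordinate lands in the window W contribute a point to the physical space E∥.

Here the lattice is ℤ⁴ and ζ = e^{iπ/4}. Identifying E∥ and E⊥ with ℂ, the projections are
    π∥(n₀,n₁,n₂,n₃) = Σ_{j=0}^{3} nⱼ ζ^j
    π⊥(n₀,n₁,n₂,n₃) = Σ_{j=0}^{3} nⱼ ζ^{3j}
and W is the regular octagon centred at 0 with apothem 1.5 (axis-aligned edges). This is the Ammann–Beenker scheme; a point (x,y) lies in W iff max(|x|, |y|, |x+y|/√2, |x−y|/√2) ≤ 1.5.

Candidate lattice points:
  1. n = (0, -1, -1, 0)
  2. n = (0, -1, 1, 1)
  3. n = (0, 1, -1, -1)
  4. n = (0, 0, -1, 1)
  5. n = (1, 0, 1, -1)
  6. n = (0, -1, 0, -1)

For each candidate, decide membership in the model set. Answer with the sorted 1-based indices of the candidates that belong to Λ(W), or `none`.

Internal map: ζ^{3j} for j=0..3 gives (1,0), (−√2/2,√2/2), (0,−1), (√2/2,√2/2).
candidate 1: n = (0, -1, -1, 0) → π⊥ ≈ (+0.70711, +0.29289); max(|x|,|y|,|x±y|/√2) = 0.70711 ≤ 1.5 ⇒ ∈ W
candidate 2: n = (0, -1, 1, 1) → π⊥ ≈ (+1.41421, -1.00000); max(|x|,|y|,|x±y|/√2) = 1.70711 > 1.5 ⇒ ∉ W
candidate 3: n = (0, 1, -1, -1) → π⊥ ≈ (-1.41421, +1.00000); max(|x|,|y|,|x±y|/√2) = 1.70711 > 1.5 ⇒ ∉ W
candidate 4: n = (0, 0, -1, 1) → π⊥ ≈ (+0.70711, +1.70711); max(|x|,|y|,|x±y|/√2) = 1.70711 > 1.5 ⇒ ∉ W
candidate 5: n = (1, 0, 1, -1) → π⊥ ≈ (+0.29289, -1.70711); max(|x|,|y|,|x±y|/√2) = 1.70711 > 1.5 ⇒ ∉ W
candidate 6: n = (0, -1, 0, -1) → π⊥ ≈ (+0.00000, -1.41421); max(|x|,|y|,|x±y|/√2) = 1.41421 ≤ 1.5 ⇒ ∈ W

1, 6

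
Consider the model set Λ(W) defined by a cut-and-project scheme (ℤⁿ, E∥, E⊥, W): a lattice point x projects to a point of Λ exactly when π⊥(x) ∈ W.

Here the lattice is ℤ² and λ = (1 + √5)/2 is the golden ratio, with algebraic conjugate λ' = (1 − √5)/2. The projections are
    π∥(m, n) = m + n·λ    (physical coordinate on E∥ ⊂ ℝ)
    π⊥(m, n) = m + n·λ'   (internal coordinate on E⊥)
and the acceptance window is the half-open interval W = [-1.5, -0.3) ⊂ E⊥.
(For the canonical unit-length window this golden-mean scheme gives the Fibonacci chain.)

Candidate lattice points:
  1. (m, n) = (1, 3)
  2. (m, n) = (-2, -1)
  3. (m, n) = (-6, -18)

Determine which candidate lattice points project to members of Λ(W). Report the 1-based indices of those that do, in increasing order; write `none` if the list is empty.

Compute λ' = (1−√5)/2 = -0.6180, so π⊥(m,n) = m -0.6180·n.
[1] lift (1,3): star map gives -0.8541; window check -1.5 ≤ -0.8541 < -0.3 is true → IN Λ
[2] lift (-2,-1): star map gives -1.3820; window check -1.5 ≤ -1.3820 < -0.3 is true → IN Λ
[3] lift (-6,-18): star map gives 5.1246; window check -1.5 ≤ 5.1246 < -0.3 is false → out

1, 2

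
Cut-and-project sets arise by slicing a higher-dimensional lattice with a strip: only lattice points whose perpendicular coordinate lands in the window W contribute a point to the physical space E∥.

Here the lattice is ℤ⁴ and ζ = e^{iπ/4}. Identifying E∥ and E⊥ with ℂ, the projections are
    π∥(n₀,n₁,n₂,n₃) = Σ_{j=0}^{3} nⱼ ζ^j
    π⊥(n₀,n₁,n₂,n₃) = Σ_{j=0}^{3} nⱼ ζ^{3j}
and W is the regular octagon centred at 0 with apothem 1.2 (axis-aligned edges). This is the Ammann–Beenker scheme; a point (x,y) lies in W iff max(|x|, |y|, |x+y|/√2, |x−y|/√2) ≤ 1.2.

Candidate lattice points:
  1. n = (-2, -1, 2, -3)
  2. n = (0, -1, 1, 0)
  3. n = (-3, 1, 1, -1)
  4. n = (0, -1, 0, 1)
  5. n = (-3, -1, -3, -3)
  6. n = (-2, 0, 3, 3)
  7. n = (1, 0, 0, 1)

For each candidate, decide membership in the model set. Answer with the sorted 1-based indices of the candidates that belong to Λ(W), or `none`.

Internal map: ζ^{3j} for j=0..3 gives (1,0), (−√2/2,√2/2), (0,−1), (√2/2,√2/2).
#1 (-2, -1, 2, -3): internal (-3.414214, -4.828427); octagon support 5.828427 vs apothem 1.2 → ∉ W
#2 (0, -1, 1, 0): internal (0.707107, -1.707107); octagon support 1.707107 vs apothem 1.2 → ∉ W
#3 (-3, 1, 1, -1): internal (-4.414214, -1.000000); octagon support 4.414214 vs apothem 1.2 → ∉ W
#4 (0, -1, 0, 1): internal (1.414214, 0.000000); octagon support 1.414214 vs apothem 1.2 → ∉ W
#5 (-3, -1, -3, -3): internal (-4.414214, 0.171573); octagon support 4.414214 vs apothem 1.2 → ∉ W
#6 (-2, 0, 3, 3): internal (0.121320, -0.878680); octagon support 0.878680 vs apothem 1.2 → ∈ W
#7 (1, 0, 0, 1): internal (1.707107, 0.707107); octagon support 1.707107 vs apothem 1.2 → ∉ W

6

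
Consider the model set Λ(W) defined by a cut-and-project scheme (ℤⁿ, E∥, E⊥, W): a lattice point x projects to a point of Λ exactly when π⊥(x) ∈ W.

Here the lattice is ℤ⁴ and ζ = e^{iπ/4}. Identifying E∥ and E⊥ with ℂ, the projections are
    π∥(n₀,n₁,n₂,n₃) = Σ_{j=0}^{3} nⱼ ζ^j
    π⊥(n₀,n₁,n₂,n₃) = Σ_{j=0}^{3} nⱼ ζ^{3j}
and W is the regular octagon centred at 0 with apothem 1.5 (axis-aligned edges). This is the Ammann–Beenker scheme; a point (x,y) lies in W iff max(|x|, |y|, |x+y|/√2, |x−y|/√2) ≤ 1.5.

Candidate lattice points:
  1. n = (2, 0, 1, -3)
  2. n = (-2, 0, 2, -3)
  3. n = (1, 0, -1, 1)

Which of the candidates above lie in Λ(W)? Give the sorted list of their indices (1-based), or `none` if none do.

π⊥(n) = n₀ + n₁ζ³ + n₂ζ⁶ + n₃ζ⁹ where ζ = e^{iπ/4}.
candidate 1: n = (2, 0, 1, -3) → π⊥ ≈ (-0.12132, -3.12132); max(|x|,|y|,|x±y|/√2) = 3.12132 > 1.5 ⇒ ∉ W
candidate 2: n = (-2, 0, 2, -3) → π⊥ ≈ (-4.12132, -4.12132); max(|x|,|y|,|x±y|/√2) = 5.82843 > 1.5 ⇒ ∉ W
candidate 3: n = (1, 0, -1, 1) → π⊥ ≈ (+1.70711, +1.70711); max(|x|,|y|,|x±y|/√2) = 2.41421 > 1.5 ⇒ ∉ W

none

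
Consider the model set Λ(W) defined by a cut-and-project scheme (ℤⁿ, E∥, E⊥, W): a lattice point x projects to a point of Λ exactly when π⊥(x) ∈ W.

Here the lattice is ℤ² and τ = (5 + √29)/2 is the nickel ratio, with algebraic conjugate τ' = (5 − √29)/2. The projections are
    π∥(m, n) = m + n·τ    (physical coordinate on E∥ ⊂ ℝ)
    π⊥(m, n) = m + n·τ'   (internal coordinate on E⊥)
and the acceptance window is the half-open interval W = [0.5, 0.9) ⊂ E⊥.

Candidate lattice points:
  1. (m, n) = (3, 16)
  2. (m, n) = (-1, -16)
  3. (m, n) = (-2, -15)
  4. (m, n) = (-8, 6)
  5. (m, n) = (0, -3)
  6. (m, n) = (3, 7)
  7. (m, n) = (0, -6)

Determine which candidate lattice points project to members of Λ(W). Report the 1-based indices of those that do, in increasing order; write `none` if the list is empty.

3, 5

Compute τ' = (5−√29)/2 = -0.19258, so π⊥(m,n) = m -0.19258·n.
candidate 1: (m,n)=(3,16) → π∥ = 3+16·τ ≈ 86.08132, π⊥ = 3+16·τ' ≈ -0.08132 ∉ [0.5, 0.9) ⇒ out
candidate 2: (m,n)=(-1,-16) → π∥ = -1-16·τ ≈ -84.08132, π⊥ = -1-16·τ' ≈ 2.08132 ∉ [0.5, 0.9) ⇒ out
candidate 3: (m,n)=(-2,-15) → π∥ = -2-15·τ ≈ -79.88874, π⊥ = -2-15·τ' ≈ 0.88874 ∈ [0.5, 0.9) ⇒ IN Λ
candidate 4: (m,n)=(-8,6) → π∥ = -8+6·τ ≈ 23.15549, π⊥ = -8+6·τ' ≈ -9.15549 ∉ [0.5, 0.9) ⇒ out
candidate 5: (m,n)=(0,-3) → π∥ = 0-3·τ ≈ -15.57775, π⊥ = 0-3·τ' ≈ 0.57775 ∈ [0.5, 0.9) ⇒ IN Λ
candidate 6: (m,n)=(3,7) → π∥ = 3+7·τ ≈ 39.34808, π⊥ = 3+7·τ' ≈ 1.65192 ∉ [0.5, 0.9) ⇒ out
candidate 7: (m,n)=(0,-6) → π∥ = 0-6·τ ≈ -31.15549, π⊥ = 0-6·τ' ≈ 1.15549 ∉ [0.5, 0.9) ⇒ out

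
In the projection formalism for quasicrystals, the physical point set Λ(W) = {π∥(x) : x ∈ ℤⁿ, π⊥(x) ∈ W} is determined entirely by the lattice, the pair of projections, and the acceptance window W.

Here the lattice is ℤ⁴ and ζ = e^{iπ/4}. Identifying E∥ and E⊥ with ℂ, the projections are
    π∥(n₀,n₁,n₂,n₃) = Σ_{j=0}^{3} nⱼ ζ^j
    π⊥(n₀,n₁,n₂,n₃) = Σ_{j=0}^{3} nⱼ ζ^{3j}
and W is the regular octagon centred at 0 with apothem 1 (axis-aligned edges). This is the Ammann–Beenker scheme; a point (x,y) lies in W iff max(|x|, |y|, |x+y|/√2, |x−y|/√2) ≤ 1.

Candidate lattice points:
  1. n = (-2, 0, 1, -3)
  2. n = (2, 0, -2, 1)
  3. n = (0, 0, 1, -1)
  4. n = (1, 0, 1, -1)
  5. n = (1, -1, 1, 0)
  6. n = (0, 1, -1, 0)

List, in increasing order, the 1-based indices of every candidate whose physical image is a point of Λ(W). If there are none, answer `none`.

none

With ζ = e^{iπ/4} the internal vectors are ζ^0,ζ^3,ζ^6,ζ^9.
#1 (-2, 0, 1, -3): internal (-4.121320, -3.121320); octagon support 5.121320 vs apothem 1 → ∉ W
#2 (2, 0, -2, 1): internal (2.707107, 2.707107); octagon support 3.828427 vs apothem 1 → ∉ W
#3 (0, 0, 1, -1): internal (-0.707107, -1.707107); octagon support 1.707107 vs apothem 1 → ∉ W
#4 (1, 0, 1, -1): internal (0.292893, -1.707107); octagon support 1.707107 vs apothem 1 → ∉ W
#5 (1, -1, 1, 0): internal (1.707107, -1.707107); octagon support 2.414214 vs apothem 1 → ∉ W
#6 (0, 1, -1, 0): internal (-0.707107, 1.707107); octagon support 1.707107 vs apothem 1 → ∉ W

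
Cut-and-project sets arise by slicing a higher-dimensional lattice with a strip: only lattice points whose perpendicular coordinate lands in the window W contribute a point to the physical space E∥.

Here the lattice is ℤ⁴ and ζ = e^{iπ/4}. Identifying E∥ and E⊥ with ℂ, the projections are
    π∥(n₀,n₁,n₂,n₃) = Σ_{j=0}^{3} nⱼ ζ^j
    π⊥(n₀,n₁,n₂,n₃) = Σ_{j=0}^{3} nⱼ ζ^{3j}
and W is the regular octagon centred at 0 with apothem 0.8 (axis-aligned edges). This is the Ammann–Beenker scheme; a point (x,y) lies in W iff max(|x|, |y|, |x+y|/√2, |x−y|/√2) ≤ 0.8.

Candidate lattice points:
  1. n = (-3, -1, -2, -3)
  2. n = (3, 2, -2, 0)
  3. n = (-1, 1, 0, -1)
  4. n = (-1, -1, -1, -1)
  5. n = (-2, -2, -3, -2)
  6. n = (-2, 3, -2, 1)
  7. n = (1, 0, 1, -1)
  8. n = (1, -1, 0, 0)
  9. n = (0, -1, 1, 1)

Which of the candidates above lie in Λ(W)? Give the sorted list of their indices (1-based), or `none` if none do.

none

π⊥(n) = n₀ + n₁ζ³ + n₂ζ⁶ + n₃ζ⁹ where ζ = e^{iπ/4}.
candidate 1: n = (-3, -1, -2, -3) → π⊥ ≈ (-4.4142, -0.8284); max(|x|,|y|,|x±y|/√2) = 4.4142 > 0.8 ⇒ ∉ W
candidate 2: n = (3, 2, -2, 0) → π⊥ ≈ (+1.5858, +3.4142); max(|x|,|y|,|x±y|/√2) = 3.5355 > 0.8 ⇒ ∉ W
candidate 3: n = (-1, 1, 0, -1) → π⊥ ≈ (-2.4142, +0.0000); max(|x|,|y|,|x±y|/√2) = 2.4142 > 0.8 ⇒ ∉ W
candidate 4: n = (-1, -1, -1, -1) → π⊥ ≈ (-1.0000, -0.4142); max(|x|,|y|,|x±y|/√2) = 1.0000 > 0.8 ⇒ ∉ W
candidate 5: n = (-2, -2, -3, -2) → π⊥ ≈ (-2.0000, +0.1716); max(|x|,|y|,|x±y|/√2) = 2.0000 > 0.8 ⇒ ∉ W
candidate 6: n = (-2, 3, -2, 1) → π⊥ ≈ (-3.4142, +4.8284); max(|x|,|y|,|x±y|/√2) = 5.8284 > 0.8 ⇒ ∉ W
candidate 7: n = (1, 0, 1, -1) → π⊥ ≈ (+0.2929, -1.7071); max(|x|,|y|,|x±y|/√2) = 1.7071 > 0.8 ⇒ ∉ W
candidate 8: n = (1, -1, 0, 0) → π⊥ ≈ (+1.7071, -0.7071); max(|x|,|y|,|x±y|/√2) = 1.7071 > 0.8 ⇒ ∉ W
candidate 9: n = (0, -1, 1, 1) → π⊥ ≈ (+1.4142, -1.0000); max(|x|,|y|,|x±y|/√2) = 1.7071 > 0.8 ⇒ ∉ W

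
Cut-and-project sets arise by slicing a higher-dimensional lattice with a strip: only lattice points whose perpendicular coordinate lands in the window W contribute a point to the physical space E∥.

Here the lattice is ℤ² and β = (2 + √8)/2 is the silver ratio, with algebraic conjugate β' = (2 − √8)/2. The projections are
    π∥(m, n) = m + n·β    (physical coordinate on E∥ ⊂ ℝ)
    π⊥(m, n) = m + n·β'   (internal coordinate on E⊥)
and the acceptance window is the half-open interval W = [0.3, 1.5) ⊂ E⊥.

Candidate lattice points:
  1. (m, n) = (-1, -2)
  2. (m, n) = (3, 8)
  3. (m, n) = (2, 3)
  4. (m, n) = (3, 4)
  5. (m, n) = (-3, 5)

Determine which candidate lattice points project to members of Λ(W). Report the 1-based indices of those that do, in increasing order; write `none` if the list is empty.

β' = (2−√8)/2 ≈ -0.414214.
candidate 1: (m,n)=(-1,-2) → π∥ = -1-2·β ≈ -5.828427, π⊥ = -1-2·β' ≈ -0.171573 ∉ [0.3, 1.5) ⇒ out
candidate 2: (m,n)=(3,8) → π∥ = 3+8·β ≈ 22.313708, π⊥ = 3+8·β' ≈ -0.313708 ∉ [0.3, 1.5) ⇒ out
candidate 3: (m,n)=(2,3) → π∥ = 2+3·β ≈ 9.242641, π⊥ = 2+3·β' ≈ 0.757359 ∈ [0.3, 1.5) ⇒ IN Λ
candidate 4: (m,n)=(3,4) → π∥ = 3+4·β ≈ 12.656854, π⊥ = 3+4·β' ≈ 1.343146 ∈ [0.3, 1.5) ⇒ IN Λ
candidate 5: (m,n)=(-3,5) → π∥ = -3+5·β ≈ 9.071068, π⊥ = -3+5·β' ≈ -5.071068 ∉ [0.3, 1.5) ⇒ out

3, 4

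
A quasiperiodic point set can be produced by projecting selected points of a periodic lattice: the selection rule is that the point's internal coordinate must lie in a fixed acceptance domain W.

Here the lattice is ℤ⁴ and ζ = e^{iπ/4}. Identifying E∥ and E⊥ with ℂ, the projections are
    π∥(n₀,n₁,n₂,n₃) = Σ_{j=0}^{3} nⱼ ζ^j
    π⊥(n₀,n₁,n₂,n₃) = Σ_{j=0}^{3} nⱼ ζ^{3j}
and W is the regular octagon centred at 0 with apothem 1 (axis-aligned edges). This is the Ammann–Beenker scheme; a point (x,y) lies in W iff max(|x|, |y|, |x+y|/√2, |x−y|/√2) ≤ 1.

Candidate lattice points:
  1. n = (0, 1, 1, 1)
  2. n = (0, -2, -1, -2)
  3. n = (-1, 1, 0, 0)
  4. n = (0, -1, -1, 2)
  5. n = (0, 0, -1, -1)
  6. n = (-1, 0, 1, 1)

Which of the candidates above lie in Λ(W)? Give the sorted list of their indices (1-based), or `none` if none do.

1, 5, 6

With ζ = e^{iπ/4} the internal vectors are ζ^0,ζ^3,ζ^6,ζ^9.
candidate 1: n = (0, 1, 1, 1) → π⊥ ≈ (+0.000000, +0.414214); max(|x|,|y|,|x±y|/√2) = 0.414214 ≤ 1 ⇒ ∈ W
candidate 2: n = (0, -2, -1, -2) → π⊥ ≈ (+0.000000, -1.828427); max(|x|,|y|,|x±y|/√2) = 1.828427 > 1 ⇒ ∉ W
candidate 3: n = (-1, 1, 0, 0) → π⊥ ≈ (-1.707107, +0.707107); max(|x|,|y|,|x±y|/√2) = 1.707107 > 1 ⇒ ∉ W
candidate 4: n = (0, -1, -1, 2) → π⊥ ≈ (+2.121320, +1.707107); max(|x|,|y|,|x±y|/√2) = 2.707107 > 1 ⇒ ∉ W
candidate 5: n = (0, 0, -1, -1) → π⊥ ≈ (-0.707107, +0.292893); max(|x|,|y|,|x±y|/√2) = 0.707107 ≤ 1 ⇒ ∈ W
candidate 6: n = (-1, 0, 1, 1) → π⊥ ≈ (-0.292893, -0.292893); max(|x|,|y|,|x±y|/√2) = 0.414214 ≤ 1 ⇒ ∈ W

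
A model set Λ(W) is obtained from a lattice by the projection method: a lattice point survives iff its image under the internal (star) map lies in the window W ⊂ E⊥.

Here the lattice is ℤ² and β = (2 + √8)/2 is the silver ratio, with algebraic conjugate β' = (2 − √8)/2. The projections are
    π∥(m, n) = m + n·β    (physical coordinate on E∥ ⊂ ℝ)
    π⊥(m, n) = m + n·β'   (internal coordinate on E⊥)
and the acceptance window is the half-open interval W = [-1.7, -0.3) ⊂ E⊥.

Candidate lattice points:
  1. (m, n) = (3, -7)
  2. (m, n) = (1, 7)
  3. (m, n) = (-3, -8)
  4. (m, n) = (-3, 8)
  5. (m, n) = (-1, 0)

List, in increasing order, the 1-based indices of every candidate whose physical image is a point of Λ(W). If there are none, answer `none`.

5

β' = (2−√8)/2 ≈ -0.41421.
candidate 1: (m,n)=(3,-7) → π∥ = 3-7·β ≈ -13.89949, π⊥ = 3-7·β' ≈ 5.89949 ∉ [-1.7, -0.3) ⇒ out
candidate 2: (m,n)=(1,7) → π∥ = 1+7·β ≈ 17.89949, π⊥ = 1+7·β' ≈ -1.89949 ∉ [-1.7, -0.3) ⇒ out
candidate 3: (m,n)=(-3,-8) → π∥ = -3-8·β ≈ -22.31371, π⊥ = -3-8·β' ≈ 0.31371 ∉ [-1.7, -0.3) ⇒ out
candidate 4: (m,n)=(-3,8) → π∥ = -3+8·β ≈ 16.31371, π⊥ = -3+8·β' ≈ -6.31371 ∉ [-1.7, -0.3) ⇒ out
candidate 5: (m,n)=(-1,0) → π∥ = -1+0·β ≈ -1.00000, π⊥ = -1+0·β' ≈ -1.00000 ∈ [-1.7, -0.3) ⇒ IN Λ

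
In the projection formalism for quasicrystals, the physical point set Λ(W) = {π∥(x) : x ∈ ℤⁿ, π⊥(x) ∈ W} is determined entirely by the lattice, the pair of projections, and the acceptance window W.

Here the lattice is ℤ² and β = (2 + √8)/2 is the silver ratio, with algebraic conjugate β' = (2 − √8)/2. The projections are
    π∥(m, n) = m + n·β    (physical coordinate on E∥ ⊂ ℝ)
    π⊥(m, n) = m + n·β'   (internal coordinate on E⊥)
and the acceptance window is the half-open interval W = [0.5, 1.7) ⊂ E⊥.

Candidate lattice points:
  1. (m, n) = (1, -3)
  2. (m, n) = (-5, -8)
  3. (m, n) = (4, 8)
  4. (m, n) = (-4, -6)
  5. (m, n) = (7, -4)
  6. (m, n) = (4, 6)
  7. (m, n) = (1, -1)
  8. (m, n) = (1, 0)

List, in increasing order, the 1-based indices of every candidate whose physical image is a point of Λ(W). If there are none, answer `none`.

3, 6, 7, 8

β' = (2−√8)/2 ≈ -0.414214.
[1] lift (1,-3): star map gives 2.242641; window check 0.5 ≤ 2.242641 < 1.7 is false → out
[2] lift (-5,-8): star map gives -1.686292; window check 0.5 ≤ -1.686292 < 1.7 is false → out
[3] lift (4,8): star map gives 0.686292; window check 0.5 ≤ 0.686292 < 1.7 is true → IN Λ
[4] lift (-4,-6): star map gives -1.514719; window check 0.5 ≤ -1.514719 < 1.7 is false → out
[5] lift (7,-4): star map gives 8.656854; window check 0.5 ≤ 8.656854 < 1.7 is false → out
[6] lift (4,6): star map gives 1.514719; window check 0.5 ≤ 1.514719 < 1.7 is true → IN Λ
[7] lift (1,-1): star map gives 1.414214; window check 0.5 ≤ 1.414214 < 1.7 is true → IN Λ
[8] lift (1,0): star map gives 1.000000; window check 0.5 ≤ 1.000000 < 1.7 is true → IN Λ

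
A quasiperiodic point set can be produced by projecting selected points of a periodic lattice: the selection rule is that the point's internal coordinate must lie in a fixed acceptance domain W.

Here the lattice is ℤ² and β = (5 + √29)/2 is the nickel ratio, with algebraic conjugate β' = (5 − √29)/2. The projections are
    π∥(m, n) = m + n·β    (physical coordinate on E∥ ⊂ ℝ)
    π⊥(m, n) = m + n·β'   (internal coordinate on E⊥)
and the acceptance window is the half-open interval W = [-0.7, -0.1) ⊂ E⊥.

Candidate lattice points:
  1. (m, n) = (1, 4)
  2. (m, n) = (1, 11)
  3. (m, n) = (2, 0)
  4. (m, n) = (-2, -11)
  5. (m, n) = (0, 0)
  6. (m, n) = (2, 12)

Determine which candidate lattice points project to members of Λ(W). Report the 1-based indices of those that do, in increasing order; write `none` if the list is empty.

Numerically β ≈ 5.1926 and β' = −1/β ≈ -0.1926.
#1 (1,4): internal coord 1 + (4)·β' = +0.2297; +0.2297 ∉ [-0.7, -0.1) → out
#2 (1,11): internal coord 1 + (11)·β' = -1.1184; -1.1184 ∉ [-0.7, -0.1) → out
#3 (2,0): internal coord 2 + (0)·β' = +2.0000; +2.0000 ∉ [-0.7, -0.1) → out
#4 (-2,-11): internal coord -2 + (-11)·β' = +0.1184; +0.1184 ∉ [-0.7, -0.1) → out
#5 (0,0): internal coord 0 + (0)·β' = +0.0000; +0.0000 ∉ [-0.7, -0.1) → out
#6 (2,12): internal coord 2 + (12)·β' = -0.3110; -0.3110 ∈ [-0.7, -0.1) → IN Λ

6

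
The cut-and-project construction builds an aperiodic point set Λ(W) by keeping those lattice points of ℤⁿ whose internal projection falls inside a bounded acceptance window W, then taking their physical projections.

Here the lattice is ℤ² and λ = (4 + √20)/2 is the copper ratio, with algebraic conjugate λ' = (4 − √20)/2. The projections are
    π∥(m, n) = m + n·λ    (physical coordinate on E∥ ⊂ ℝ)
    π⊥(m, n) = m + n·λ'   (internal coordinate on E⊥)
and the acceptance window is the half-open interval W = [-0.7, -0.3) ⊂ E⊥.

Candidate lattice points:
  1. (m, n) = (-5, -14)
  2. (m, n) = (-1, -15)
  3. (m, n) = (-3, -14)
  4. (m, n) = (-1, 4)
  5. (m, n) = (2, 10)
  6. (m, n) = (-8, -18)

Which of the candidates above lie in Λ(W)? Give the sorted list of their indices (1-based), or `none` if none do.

5

Numerically λ ≈ 4.236068 and λ' = −1/λ ≈ -0.236068.
[1] lift (-5,-14): star map gives -1.695048; window check -0.7 ≤ -1.695048 < -0.3 is false → out
[2] lift (-1,-15): star map gives 2.541020; window check -0.7 ≤ 2.541020 < -0.3 is false → out
[3] lift (-3,-14): star map gives 0.304952; window check -0.7 ≤ 0.304952 < -0.3 is false → out
[4] lift (-1,4): star map gives -1.944272; window check -0.7 ≤ -1.944272 < -0.3 is false → out
[5] lift (2,10): star map gives -0.360680; window check -0.7 ≤ -0.360680 < -0.3 is true → IN Λ
[6] lift (-8,-18): star map gives -3.750776; window check -0.7 ≤ -3.750776 < -0.3 is false → out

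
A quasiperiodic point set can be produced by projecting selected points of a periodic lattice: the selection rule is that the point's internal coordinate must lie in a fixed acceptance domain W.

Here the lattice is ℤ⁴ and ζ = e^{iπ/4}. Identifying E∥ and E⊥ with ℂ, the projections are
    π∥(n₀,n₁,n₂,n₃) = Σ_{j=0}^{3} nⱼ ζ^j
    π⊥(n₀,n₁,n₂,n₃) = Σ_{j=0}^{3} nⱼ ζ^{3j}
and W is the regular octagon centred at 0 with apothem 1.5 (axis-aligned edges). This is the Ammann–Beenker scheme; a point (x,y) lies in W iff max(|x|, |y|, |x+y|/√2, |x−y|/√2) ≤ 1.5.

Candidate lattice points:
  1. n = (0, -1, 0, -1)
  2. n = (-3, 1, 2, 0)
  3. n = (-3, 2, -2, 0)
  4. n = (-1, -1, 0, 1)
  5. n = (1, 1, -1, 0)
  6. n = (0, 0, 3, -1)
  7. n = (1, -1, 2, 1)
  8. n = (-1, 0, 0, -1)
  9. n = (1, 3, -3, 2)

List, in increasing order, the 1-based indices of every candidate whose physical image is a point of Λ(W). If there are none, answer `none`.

With ζ = e^{iπ/4} the internal vectors are ζ^0,ζ^3,ζ^6,ζ^9.
#1 (0, -1, 0, -1): internal (0.000000, -1.414214); octagon support 1.414214 vs apothem 1.5 → ∈ W
#2 (-3, 1, 2, 0): internal (-3.707107, -1.292893); octagon support 3.707107 vs apothem 1.5 → ∉ W
#3 (-3, 2, -2, 0): internal (-4.414214, 3.414214); octagon support 5.535534 vs apothem 1.5 → ∉ W
#4 (-1, -1, 0, 1): internal (0.414214, 0.000000); octagon support 0.414214 vs apothem 1.5 → ∈ W
#5 (1, 1, -1, 0): internal (0.292893, 1.707107); octagon support 1.707107 vs apothem 1.5 → ∉ W
#6 (0, 0, 3, -1): internal (-0.707107, -3.707107); octagon support 3.707107 vs apothem 1.5 → ∉ W
#7 (1, -1, 2, 1): internal (2.414214, -2.000000); octagon support 3.121320 vs apothem 1.5 → ∉ W
#8 (-1, 0, 0, -1): internal (-1.707107, -0.707107); octagon support 1.707107 vs apothem 1.5 → ∉ W
#9 (1, 3, -3, 2): internal (0.292893, 6.535534); octagon support 6.535534 vs apothem 1.5 → ∉ W

1, 4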